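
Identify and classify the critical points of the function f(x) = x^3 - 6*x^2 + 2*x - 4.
f'(x) = 3*x^2 - 12*x + 2

Solve f'(x) = 0:
  3*x^2 - 12*x + 2 = 0 has no rational roots; quadratic formula: x = (12 ± √120)/6.
  ⇒ x = 2 - sqrt(30)/3 ≈ 0.1743, sqrt(30)/3 + 2 ≈ 3.8257

f''(x) = 6*x - 12
Second-derivative test at each critical point:
  f''(0.1743) = -10.9545 < 0 → local maximum
  f''(3.8257) = 10.9545 > 0 → local minimum

Critical points: x = 2 - sqrt(30)/3 ≈ 0.1743 (local maximum); x = sqrt(30)/3 + 2 ≈ 3.8257 (local minimum)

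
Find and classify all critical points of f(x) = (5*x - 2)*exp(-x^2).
f'(x) = (-2*x*(5*x - 2) + 5)*exp(-x^2)

Solve f'(x) = 0:
  f'(x) = (-10*x^2 + 4*x + 5)·exp(-x^2) and exp(-x^2) > 0 for every x, so f'(x) = 0 ⇔ -10*x^2 + 4*x + 5 = 0.
  10*x^2 - 4*x - 5 = 0 has no rational roots; quadratic formula: x = (4 ± √216)/20.
  ⇒ x = 1/5 - 3*sqrt(6)/10 ≈ -0.5348, 1/5 + 3*sqrt(6)/10 ≈ 0.9348

f''(x) = 2*(2*x^2*(5*x - 2) - 15*x + 2)*exp(-x^2)
Second-derivative test at each critical point:
  f''(-0.5348) = 11.0406 > 0 → local minimum
  f''(0.9348) = -6.1331 < 0 → local maximum

Critical points: x = 1/5 - 3*sqrt(6)/10 ≈ -0.5348 (local minimum); x = 1/5 + 3*sqrt(6)/10 ≈ 0.9348 (local maximum)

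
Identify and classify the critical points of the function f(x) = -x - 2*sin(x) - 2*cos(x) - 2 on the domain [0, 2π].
f'(x) = -2*sqrt(2)*cos(x + pi/4) - 1

Solve f'(x) = 0 on [0, 2π]:
  f'(x) = 0 ⇔ 2*sin(x) - 2*cos(x) = 1. Write the left side as R·cos(x + φ) with R = √((-2)² + (-2)²) = 2*sqrt(2), cos φ = -sqrt(2)/2, sin φ = -sqrt(2)/2; then cos(x + φ) = sqrt(2)/4. Solve for x and keep the solutions lying in [0, 2π].
  ⇒ x = atan((1 + sqrt(7))/(-1 + sqrt(7))) ≈ 1.1468, atan((1 - sqrt(7))/(-sqrt(7) - 1)) + pi ≈ 3.5656

f''(x) = 2*sqrt(2)*sin(x + pi/4)
Second-derivative test at each critical point:
  f''(1.1468) = 2.6458 > 0 → local minimum
  f''(3.5656) = -2.6458 < 0 → local maximum

Critical points: x = atan((1 + sqrt(7))/(-1 + sqrt(7))) ≈ 1.1468 (local minimum); x = atan((1 - sqrt(7))/(-sqrt(7) - 1)) + pi ≈ 3.5656 (local maximum)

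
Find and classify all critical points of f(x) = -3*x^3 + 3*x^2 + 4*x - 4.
f'(x) = -9*x^2 + 6*x + 4

Solve f'(x) = 0:
  9*x^2 - 6*x - 4 = 0 has no rational roots; quadratic formula: x = (6 ± √180)/18.
  ⇒ x = 1/3 - sqrt(5)/3 ≈ -0.4120, 1/3 + sqrt(5)/3 ≈ 1.0787

f''(x) = 6 - 18*x
Second-derivative test at each critical point:
  f''(-0.4120) = 13.4164 > 0 → local minimum
  f''(1.0787) = -13.4164 < 0 → local maximum

Critical points: x = 1/3 - sqrt(5)/3 ≈ -0.4120 (local minimum); x = 1/3 + sqrt(5)/3 ≈ 1.0787 (local maximum)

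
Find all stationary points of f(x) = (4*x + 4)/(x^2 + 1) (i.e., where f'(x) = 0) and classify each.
f'(x) = 4*(x^2 - 2*x*(x + 1) + 1)/(x^2 + 1)^2

Solve f'(x) = 0:
  f'(x) = -4*(x^2 + 2*x - 1)/(x^2 + 1)^2; the denominator is positive wherever f is defined, so f'(x) = 0 ⇔ -4*x^2 - 8*x + 4 = 0.
  Factor: -4*x^2 - 8*x + 4 = -4*(x^2 + 2*x - 1); x^2 + 2*x - 1 = 0 has no rational roots; quadratic formula: x = (-2 ± √8)/2.
  ⇒ x = -sqrt(2) - 1 ≈ -2.4142, -1 + sqrt(2) ≈ 0.4142

f''(x) = 8*(4*x^2*(x + 1) - (3*x + 1)*(x^2 + 1))/(x^2 + 1)^3
Second-derivative test at each critical point:
  f''(-2.4142) = 0.2426 > 0 → local minimum
  f''(0.4142) = -8.2426 < 0 → local maximum

Critical points: x = -sqrt(2) - 1 ≈ -2.4142 (local minimum); x = -1 + sqrt(2) ≈ 0.4142 (local maximum)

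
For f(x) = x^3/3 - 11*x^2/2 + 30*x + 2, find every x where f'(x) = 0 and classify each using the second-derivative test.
f'(x) = x^2 - 11*x + 30

Solve f'(x) = 0:
  Factor: x^2 - 11*x + 30 = (x - 6)*(x - 5) = 0.
  ⇒ x = 5, 6

f''(x) = 2*x - 11
Second-derivative test at each critical point:
  f''(5) = -1 < 0 → local maximum
  f''(6) = 1 > 0 → local minimum

Critical points: x = 5 (local maximum); x = 6 (local minimum)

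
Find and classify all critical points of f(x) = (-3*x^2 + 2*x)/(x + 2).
f'(x) = (-3*x^2 - 12*x + 4)/(x^2 + 4*x + 4)

Solve f'(x) = 0:
  f'(x) = -(3*x^2 + 12*x - 4)/(x + 2)^2; the denominator is positive wherever f is defined, so f'(x) = 0 ⇔ -3*x^2 - 12*x + 4 = 0.
  3*x^2 + 12*x - 4 = 0 has no rational roots; quadratic formula: x = (-12 ± √192)/6.
  ⇒ x = -4*sqrt(3)/3 - 2 ≈ -4.3094, -2 + 4*sqrt(3)/3 ≈ 0.3094

f''(x) = -32/(x^3 + 6*x^2 + 12*x + 8)
Second-derivative test at each critical point:
  f''(-4.3094) = 2.5981 > 0 → local minimum
  f''(0.3094) = -2.5981 < 0 → local maximum

Critical points: x = -4*sqrt(3)/3 - 2 ≈ -4.3094 (local minimum); x = -2 + 4*sqrt(3)/3 ≈ 0.3094 (local maximum)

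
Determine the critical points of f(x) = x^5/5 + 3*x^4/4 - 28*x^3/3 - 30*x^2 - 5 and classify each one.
f'(x) = x*(x^3 + 3*x^2 - 28*x - 60)

Solve f'(x) = 0:
  Factor: x^4 + 3*x^3 - 28*x^2 - 60*x = x*(x - 5)*(x + 2)*(x + 6) = 0.
  ⇒ x = -6, -2, 0, 5

f''(x) = 4*x^3 + 9*x^2 - 56*x - 60
Second-derivative test at each critical point:
  f''(-6) = -264 < 0 → local maximum
  f''(-2) = 56 > 0 → local minimum
  f''(0) = -60 < 0 → local maximum
  f''(5) = 385 > 0 → local minimum

Critical points: x = -6 (local maximum); x = -2 (local minimum); x = 0 (local maximum); x = 5 (local minimum)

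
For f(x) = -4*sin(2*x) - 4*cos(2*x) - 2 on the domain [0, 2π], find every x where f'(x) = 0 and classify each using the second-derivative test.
f'(x) = -8*sqrt(2)*cos(2*x + pi/4)

Solve f'(x) = 0 on [0, 2π]:
  f'(x) = 0 ⇔ -4*cos(2*x) = -4*sin(2*x) ⇔ tan(2*x) = 1, i.e. 2*x = arctan(1) + nπ; keep the solutions lying in [0, 2π].
  ⇒ x = pi/8 ≈ 0.3927, 5*pi/8 ≈ 1.9635, 9*pi/8 ≈ 3.5343, 13*pi/8 ≈ 5.1051

f''(x) = 16*sqrt(2)*sin(2*x + pi/4)
Second-derivative test at each critical point:
  f''(0.3927) = 22.6274 > 0 → local minimum
  f''(1.9635) = -22.6274 < 0 → local maximum
  f''(3.5343) = 22.6274 > 0 → local minimum
  f''(5.1051) = -22.6274 < 0 → local maximum

Critical points: x = pi/8 ≈ 0.3927 (local minimum); x = 5*pi/8 ≈ 1.9635 (local maximum); x = 9*pi/8 ≈ 3.5343 (local minimum); x = 13*pi/8 ≈ 5.1051 (local maximum)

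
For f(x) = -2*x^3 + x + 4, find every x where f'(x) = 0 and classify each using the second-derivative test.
f'(x) = 1 - 6*x^2

Solve f'(x) = 0:
  6*x^2 - 1 = 0 has no rational roots; quadratic formula: x = (0 ± √24)/12.
  ⇒ x = -sqrt(6)/6 ≈ -0.4082, sqrt(6)/6 ≈ 0.4082

f''(x) = -12*x
Second-derivative test at each critical point:
  f''(-0.4082) = 4.8990 > 0 → local minimum
  f''(0.4082) = -4.8990 < 0 → local maximum

Critical points: x = -sqrt(6)/6 ≈ -0.4082 (local minimum); x = sqrt(6)/6 ≈ 0.4082 (local maximum)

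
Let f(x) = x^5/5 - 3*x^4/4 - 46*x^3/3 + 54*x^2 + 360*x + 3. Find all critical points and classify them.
f'(x) = x^4 - 3*x^3 - 46*x^2 + 108*x + 360

Solve f'(x) = 0:
  Factor: x^4 - 3*x^3 - 46*x^2 + 108*x + 360 = (x - 6)*(x - 5)*(x + 2)*(x + 6) = 0.
  ⇒ x = -6, -2, 5, 6

f''(x) = 4*x^3 - 9*x^2 - 92*x + 108
Second-derivative test at each critical point:
  f''(-6) = -528 < 0 → local maximum
  f''(-2) = 224 > 0 → local minimum
  f''(5) = -77 < 0 → local maximum
  f''(6) = 96 > 0 → local minimum

Critical points: x = -6 (local maximum); x = -2 (local minimum); x = 5 (local maximum); x = 6 (local minimum)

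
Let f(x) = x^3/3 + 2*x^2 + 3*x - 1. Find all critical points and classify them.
f'(x) = x^2 + 4*x + 3

Solve f'(x) = 0:
  Factor: x^2 + 4*x + 3 = (x + 1)*(x + 3) = 0.
  ⇒ x = -3, -1

f''(x) = 2*x + 4
Second-derivative test at each critical point:
  f''(-3) = -2 < 0 → local maximum
  f''(-1) = 2 > 0 → local minimum

Critical points: x = -3 (local maximum); x = -1 (local minimum)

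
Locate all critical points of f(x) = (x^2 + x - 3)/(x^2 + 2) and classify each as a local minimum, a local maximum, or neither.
f'(x) = (-x^2 + 10*x + 2)/(x^4 + 4*x^2 + 4)

Solve f'(x) = 0:
  f'(x) = -(x^2 - 10*x - 2)/(x^2 + 2)^2; the denominator is positive wherever f is defined, so f'(x) = 0 ⇔ -x^2 + 10*x + 2 = 0.
  x^2 - 10*x - 2 = 0 has no rational roots; quadratic formula: x = (10 ± √108)/2.
  ⇒ x = 5 - 3*sqrt(3) ≈ -0.1962, 5 + 3*sqrt(3) ≈ 10.1962

f''(x) = 2*(x^3 - 15*x^2 - 6*x + 10)/(x^6 + 6*x^4 + 12*x^2 + 8)
Second-derivative test at each critical point:
  f''(-0.1962) = 2.5009 > 0 → local minimum
  f''(10.1962) = -0.0009 < 0 → local maximum

Critical points: x = 5 - 3*sqrt(3) ≈ -0.1962 (local minimum); x = 5 + 3*sqrt(3) ≈ 10.1962 (local maximum)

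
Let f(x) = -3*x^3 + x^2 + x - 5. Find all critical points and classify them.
f'(x) = -9*x^2 + 2*x + 1

Solve f'(x) = 0:
  9*x^2 - 2*x - 1 = 0 has no rational roots; quadratic formula: x = (2 ± √40)/18.
  ⇒ x = 1/9 - sqrt(10)/9 ≈ -0.2403, 1/9 + sqrt(10)/9 ≈ 0.4625

f''(x) = 2 - 18*x
Second-derivative test at each critical point:
  f''(-0.2403) = 6.3246 > 0 → local minimum
  f''(0.4625) = -6.3246 < 0 → local maximum

Critical points: x = 1/9 - sqrt(10)/9 ≈ -0.2403 (local minimum); x = 1/9 + sqrt(10)/9 ≈ 0.4625 (local maximum)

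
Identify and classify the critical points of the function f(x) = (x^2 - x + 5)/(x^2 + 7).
f'(x) = (x^2 + 4*x - 7)/(x^4 + 14*x^2 + 49)

Solve f'(x) = 0:
  f'(x) = (x^2 + 4*x - 7)/(x^2 + 7)^2; the denominator is positive wherever f is defined, so f'(x) = 0 ⇔ x^2 + 4*x - 7 = 0.
  x^2 + 4*x - 7 = 0 has no rational roots; quadratic formula: x = (-4 ± √44)/2.
  ⇒ x = -sqrt(11) - 2 ≈ -5.3166, -2 + sqrt(11) ≈ 1.3166

f''(x) = 2*(-x^3 - 6*x^2 + 21*x + 14)/(x^6 + 21*x^4 + 147*x^2 + 343)
Second-derivative test at each critical point:
  f''(-5.3166) = -0.0053 < 0 → local maximum
  f''(1.3166) = 0.0870 > 0 → local minimum

Critical points: x = -sqrt(11) - 2 ≈ -5.3166 (local maximum); x = -2 + sqrt(11) ≈ 1.3166 (local minimum)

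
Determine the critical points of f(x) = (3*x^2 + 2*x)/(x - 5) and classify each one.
f'(x) = (3*x^2 - 30*x - 10)/(x^2 - 10*x + 25)

Solve f'(x) = 0:
  f'(x) = (3*x^2 - 30*x - 10)/(x - 5)^2; the denominator is positive wherever f is defined, so f'(x) = 0 ⇔ 3*x^2 - 30*x - 10 = 0.
  3*x^2 - 30*x - 10 = 0 has no rational roots; quadratic formula: x = (30 ± √1020)/6.
  ⇒ x = 5 - sqrt(255)/3 ≈ -0.3229, 5 + sqrt(255)/3 ≈ 10.3229

f''(x) = 170/(x^3 - 15*x^2 + 75*x - 125)
Second-derivative test at each critical point:
  f''(-0.3229) = -1.1272 < 0 → local maximum
  f''(10.3229) = 1.1272 > 0 → local minimum

Critical points: x = 5 - sqrt(255)/3 ≈ -0.3229 (local maximum); x = 5 + sqrt(255)/3 ≈ 10.3229 (local minimum)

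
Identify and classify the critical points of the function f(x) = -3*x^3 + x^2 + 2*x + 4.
f'(x) = -9*x^2 + 2*x + 2

Solve f'(x) = 0:
  9*x^2 - 2*x - 2 = 0 has no rational roots; quadratic formula: x = (2 ± √76)/18.
  ⇒ x = 1/9 - sqrt(19)/9 ≈ -0.3732, 1/9 + sqrt(19)/9 ≈ 0.5954

f''(x) = 2 - 18*x
Second-derivative test at each critical point:
  f''(-0.3732) = 8.7178 > 0 → local minimum
  f''(0.5954) = -8.7178 < 0 → local maximum

Critical points: x = 1/9 - sqrt(19)/9 ≈ -0.3732 (local minimum); x = 1/9 + sqrt(19)/9 ≈ 0.5954 (local maximum)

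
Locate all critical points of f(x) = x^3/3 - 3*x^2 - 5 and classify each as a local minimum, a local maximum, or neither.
f'(x) = x*(x - 6)

Solve f'(x) = 0:
  Factor: x^2 - 6*x = x*(x - 6) = 0.
  ⇒ x = 0, 6

f''(x) = 2*x - 6
Second-derivative test at each critical point:
  f''(0) = -6 < 0 → local maximum
  f''(6) = 6 > 0 → local minimum

Critical points: x = 0 (local maximum); x = 6 (local minimum)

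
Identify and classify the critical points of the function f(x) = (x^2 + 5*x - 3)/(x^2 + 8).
f'(x) = (-5*x^2 + 22*x + 40)/(x^4 + 16*x^2 + 64)

Solve f'(x) = 0:
  f'(x) = -(5*x^2 - 22*x - 40)/(x^2 + 8)^2; the denominator is positive wherever f is defined, so f'(x) = 0 ⇔ -5*x^2 + 22*x + 40 = 0.
  5*x^2 - 22*x - 40 = 0 has no rational roots; quadratic formula: x = (22 ± √1284)/10.
  ⇒ x = 11/5 - sqrt(321)/5 ≈ -1.3833, 11/5 + sqrt(321)/5 ≈ 5.7833

f''(x) = 2*(5*x^3 - 33*x^2 - 120*x + 88)/(x^6 + 24*x^4 + 192*x^2 + 512)
Second-derivative test at each critical point:
  f''(-1.3833) = 0.3646 > 0 → local minimum
  f''(5.7833) = -0.0209 < 0 → local maximum

Critical points: x = 11/5 - sqrt(321)/5 ≈ -1.3833 (local minimum); x = 11/5 + sqrt(321)/5 ≈ 5.7833 (local maximum)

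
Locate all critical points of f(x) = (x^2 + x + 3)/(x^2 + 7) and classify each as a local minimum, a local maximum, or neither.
f'(x) = (-x^2 + 8*x + 7)/(x^4 + 14*x^2 + 49)

Solve f'(x) = 0:
  f'(x) = -(x^2 - 8*x - 7)/(x^2 + 7)^2; the denominator is positive wherever f is defined, so f'(x) = 0 ⇔ -x^2 + 8*x + 7 = 0.
  x^2 - 8*x - 7 = 0 has no rational roots; quadratic formula: x = (8 ± √92)/2.
  ⇒ x = 4 - sqrt(23) ≈ -0.7958, 4 + sqrt(23) ≈ 8.7958

f''(x) = 2*(x^3 - 12*x^2 - 21*x + 28)/(x^6 + 21*x^4 + 147*x^2 + 343)
Second-derivative test at each critical point:
  f''(-0.7958) = 0.1646 > 0 → local minimum
  f''(8.7958) = -0.0013 < 0 → local maximum

Critical points: x = 4 - sqrt(23) ≈ -0.7958 (local minimum); x = 4 + sqrt(23) ≈ 8.7958 (local maximum)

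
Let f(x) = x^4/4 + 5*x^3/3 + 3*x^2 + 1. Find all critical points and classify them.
f'(x) = x*(x^2 + 5*x + 6)

Solve f'(x) = 0:
  Factor: x^3 + 5*x^2 + 6*x = x*(x + 2)*(x + 3) = 0.
  ⇒ x = -3, -2, 0

f''(x) = 3*x^2 + 10*x + 6
Second-derivative test at each critical point:
  f''(-3) = 3 > 0 → local minimum
  f''(-2) = -2 < 0 → local maximum
  f''(0) = 6 > 0 → local minimum

Critical points: x = -3 (local minimum); x = -2 (local maximum); x = 0 (local minimum)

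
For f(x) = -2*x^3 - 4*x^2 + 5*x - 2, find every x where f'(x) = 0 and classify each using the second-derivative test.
f'(x) = -6*x^2 - 8*x + 5

Solve f'(x) = 0:
  6*x^2 + 8*x - 5 = 0 has no rational roots; quadratic formula: x = (-8 ± √184)/12.
  ⇒ x = -sqrt(46)/6 - 2/3 ≈ -1.7971, -2/3 + sqrt(46)/6 ≈ 0.4637

f''(x) = -12*x - 8
Second-derivative test at each critical point:
  f''(-1.7971) = 13.5647 > 0 → local minimum
  f''(0.4637) = -13.5647 < 0 → local maximum

Critical points: x = -sqrt(46)/6 - 2/3 ≈ -1.7971 (local minimum); x = -2/3 + sqrt(46)/6 ≈ 0.4637 (local maximum)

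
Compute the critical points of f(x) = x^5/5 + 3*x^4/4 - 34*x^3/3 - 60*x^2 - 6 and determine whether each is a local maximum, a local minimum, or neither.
f'(x) = x*(x^3 + 3*x^2 - 34*x - 120)

Solve f'(x) = 0:
  Factor: x^4 + 3*x^3 - 34*x^2 - 120*x = x*(x - 6)*(x + 4)*(x + 5) = 0.
  ⇒ x = -5, -4, 0, 6

f''(x) = 4*x^3 + 9*x^2 - 68*x - 120
Second-derivative test at each critical point:
  f''(-5) = -55 < 0 → local maximum
  f''(-4) = 40 > 0 → local minimum
  f''(0) = -120 < 0 → local maximum
  f''(6) = 660 > 0 → local minimum

Critical points: x = -5 (local maximum); x = -4 (local minimum); x = 0 (local maximum); x = 6 (local minimum)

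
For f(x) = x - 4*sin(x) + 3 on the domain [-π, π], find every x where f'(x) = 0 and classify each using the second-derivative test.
f'(x) = 1 - 4*cos(x)

Solve f'(x) = 0 on [-π, π]:
  f'(x) = 0 ⇔ cos(x) = 1/4, i.e. x = ±arccos(1/4) + 2nπ; keep the solutions lying in [-π, π].
  ⇒ x = -acos(1/4) ≈ -1.3181, acos(1/4) ≈ 1.3181

f''(x) = 4*sin(x)
Second-derivative test at each critical point:
  f''(-1.3181) = -3.8730 < 0 → local maximum
  f''(1.3181) = 3.8730 > 0 → local minimum

Critical points: x = -acos(1/4) ≈ -1.3181 (local maximum); x = acos(1/4) ≈ 1.3181 (local minimum)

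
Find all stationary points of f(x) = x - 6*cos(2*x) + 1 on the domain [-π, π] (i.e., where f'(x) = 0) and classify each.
f'(x) = 12*sin(2*x) + 1

Solve f'(x) = 0 on [-π, π]:
  f'(x) = 0 ⇔ sin(2*x) = -1/12, i.e. 2*x = arcsin(-1/12) + 2nπ or 2*x = π − arcsin(-1/12) + 2nπ; keep the solutions lying in [-π, π].
  ⇒ x = -pi/2 + asin(1/12)/2 ≈ -1.5291, -asin(1/12)/2 ≈ -0.0417, asin(1/12)/2 + pi/2 ≈ 1.6125, pi - asin(1/12)/2 ≈ 3.0999

f''(x) = 24*cos(2*x)
Second-derivative test at each critical point:
  f''(-1.5291) = -23.9165 < 0 → local maximum
  f''(-0.0417) = 23.9165 > 0 → local minimum
  f''(1.6125) = -23.9165 < 0 → local maximum
  f''(3.0999) = 23.9165 > 0 → local minimum

Critical points: x = -pi/2 + asin(1/12)/2 ≈ -1.5291 (local maximum); x = -asin(1/12)/2 ≈ -0.0417 (local minimum); x = asin(1/12)/2 + pi/2 ≈ 1.6125 (local maximum); x = pi - asin(1/12)/2 ≈ 3.0999 (local minimum)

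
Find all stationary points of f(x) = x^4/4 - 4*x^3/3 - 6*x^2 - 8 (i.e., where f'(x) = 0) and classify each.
f'(x) = x*(x^2 - 4*x - 12)

Solve f'(x) = 0:
  Factor: x^3 - 4*x^2 - 12*x = x*(x - 6)*(x + 2) = 0.
  ⇒ x = -2, 0, 6

f''(x) = 3*x^2 - 8*x - 12
Second-derivative test at each critical point:
  f''(-2) = 16 > 0 → local minimum
  f''(0) = -12 < 0 → local maximum
  f''(6) = 48 > 0 → local minimum

Critical points: x = -2 (local minimum); x = 0 (local maximum); x = 6 (local minimum)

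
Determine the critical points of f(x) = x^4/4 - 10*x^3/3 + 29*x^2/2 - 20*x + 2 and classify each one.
f'(x) = x^3 - 10*x^2 + 29*x - 20

Solve f'(x) = 0:
  Factor: x^3 - 10*x^2 + 29*x - 20 = (x - 5)*(x - 4)*(x - 1) = 0.
  ⇒ x = 1, 4, 5

f''(x) = 3*x^2 - 20*x + 29
Second-derivative test at each critical point:
  f''(1) = 12 > 0 → local minimum
  f''(4) = -3 < 0 → local maximum
  f''(5) = 4 > 0 → local minimum

Critical points: x = 1 (local minimum); x = 4 (local maximum); x = 5 (local minimum)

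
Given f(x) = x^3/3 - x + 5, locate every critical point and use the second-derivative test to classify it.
f'(x) = x^2 - 1

Solve f'(x) = 0:
  Factor: x^2 - 1 = (x - 1)*(x + 1) = 0.
  ⇒ x = -1, 1

f''(x) = 2*x
Second-derivative test at each critical point:
  f''(-1) = -2 < 0 → local maximum
  f''(1) = 2 > 0 → local minimum

Critical points: x = -1 (local maximum); x = 1 (local minimum)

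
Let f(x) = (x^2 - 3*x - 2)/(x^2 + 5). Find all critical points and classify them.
f'(x) = (3*x^2 + 14*x - 15)/(x^4 + 10*x^2 + 25)

Solve f'(x) = 0:
  f'(x) = (3*x^2 + 14*x - 15)/(x^2 + 5)^2; the denominator is positive wherever f is defined, so f'(x) = 0 ⇔ 3*x^2 + 14*x - 15 = 0.
  3*x^2 + 14*x - 15 = 0 has no rational roots; quadratic formula: x = (-14 ± √376)/6.
  ⇒ x = -sqrt(94)/3 - 7/3 ≈ -5.5651, -7/3 + sqrt(94)/3 ≈ 0.8985

f''(x) = 2*(-3*x^3 - 21*x^2 + 45*x + 35)/(x^6 + 15*x^4 + 75*x^2 + 125)
Second-derivative test at each critical point:
  f''(-5.5651) = -0.0150 < 0 → local maximum
  f''(0.8985) = 0.5750 > 0 → local minimum

Critical points: x = -sqrt(94)/3 - 7/3 ≈ -5.5651 (local maximum); x = -7/3 + sqrt(94)/3 ≈ 0.8985 (local minimum)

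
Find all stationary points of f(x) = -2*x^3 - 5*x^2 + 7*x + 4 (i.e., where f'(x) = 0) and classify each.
f'(x) = -6*x^2 - 10*x + 7

Solve f'(x) = 0:
  6*x^2 + 10*x - 7 = 0 has no rational roots; quadratic formula: x = (-10 ± √268)/12.
  ⇒ x = -sqrt(67)/6 - 5/6 ≈ -2.1976, -5/6 + sqrt(67)/6 ≈ 0.5309

f''(x) = -12*x - 10
Second-derivative test at each critical point:
  f''(-2.1976) = 16.3707 > 0 → local minimum
  f''(0.5309) = -16.3707 < 0 → local maximum

Critical points: x = -sqrt(67)/6 - 5/6 ≈ -2.1976 (local minimum); x = -5/6 + sqrt(67)/6 ≈ 0.5309 (local maximum)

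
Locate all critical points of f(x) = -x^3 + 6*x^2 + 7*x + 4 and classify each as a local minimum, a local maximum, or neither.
f'(x) = -3*x^2 + 12*x + 7

Solve f'(x) = 0:
  3*x^2 - 12*x - 7 = 0 has no rational roots; quadratic formula: x = (12 ± √228)/6.
  ⇒ x = 2 - sqrt(57)/3 ≈ -0.5166, 2 + sqrt(57)/3 ≈ 4.5166

f''(x) = 12 - 6*x
Second-derivative test at each critical point:
  f''(-0.5166) = 15.0997 > 0 → local minimum
  f''(4.5166) = -15.0997 < 0 → local maximum

Critical points: x = 2 - sqrt(57)/3 ≈ -0.5166 (local minimum); x = 2 + sqrt(57)/3 ≈ 4.5166 (local maximum)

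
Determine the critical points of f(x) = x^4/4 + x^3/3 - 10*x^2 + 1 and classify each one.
f'(x) = x*(x^2 + x - 20)

Solve f'(x) = 0:
  Factor: x^3 + x^2 - 20*x = x*(x - 4)*(x + 5) = 0.
  ⇒ x = -5, 0, 4

f''(x) = 3*x^2 + 2*x - 20
Second-derivative test at each critical point:
  f''(-5) = 45 > 0 → local minimum
  f''(0) = -20 < 0 → local maximum
  f''(4) = 36 > 0 → local minimum

Critical points: x = -5 (local minimum); x = 0 (local maximum); x = 4 (local minimum)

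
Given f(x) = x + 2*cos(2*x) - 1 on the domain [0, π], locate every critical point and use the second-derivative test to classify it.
f'(x) = 1 - 4*sin(2*x)

Solve f'(x) = 0 on [0, π]:
  f'(x) = 0 ⇔ sin(2*x) = 1/4, i.e. 2*x = arcsin(1/4) + 2nπ or 2*x = π − arcsin(1/4) + 2nπ; keep the solutions lying in [0, π].
  ⇒ x = asin(1/4)/2 ≈ 0.1263, -asin(1/4)/2 + pi/2 ≈ 1.4445

f''(x) = -8*cos(2*x)
Second-derivative test at each critical point:
  f''(0.1263) = -7.7460 < 0 → local maximum
  f''(1.4445) = 7.7460 > 0 → local minimum

Critical points: x = asin(1/4)/2 ≈ 0.1263 (local maximum); x = -asin(1/4)/2 + pi/2 ≈ 1.4445 (local minimum)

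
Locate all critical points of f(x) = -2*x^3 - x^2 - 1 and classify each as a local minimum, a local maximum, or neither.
f'(x) = 2*x*(-3*x - 1)

Solve f'(x) = 0:
  Factor: -6*x^2 - 2*x = -2*x*(3*x + 1) = 0.
  ⇒ x = -1/3, 0

f''(x) = -12*x - 2
Second-derivative test at each critical point:
  f''(-1/3) = 2 > 0 → local minimum
  f''(0) = -2 < 0 → local maximum

Critical points: x = -1/3 (local minimum); x = 0 (local maximum)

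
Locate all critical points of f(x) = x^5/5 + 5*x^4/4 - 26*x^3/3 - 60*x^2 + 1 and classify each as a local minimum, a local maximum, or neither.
f'(x) = x*(x^3 + 5*x^2 - 26*x - 120)

Solve f'(x) = 0:
  Factor: x^4 + 5*x^3 - 26*x^2 - 120*x = x*(x - 5)*(x + 4)*(x + 6) = 0.
  ⇒ x = -6, -4, 0, 5

f''(x) = 4*x^3 + 15*x^2 - 52*x - 120
Second-derivative test at each critical point:
  f''(-6) = -132 < 0 → local maximum
  f''(-4) = 72 > 0 → local minimum
  f''(0) = -120 < 0 → local maximum
  f''(5) = 495 > 0 → local minimum

Critical points: x = -6 (local maximum); x = -4 (local minimum); x = 0 (local maximum); x = 5 (local minimum)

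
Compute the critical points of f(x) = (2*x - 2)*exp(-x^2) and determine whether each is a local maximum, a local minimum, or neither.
f'(x) = 2*(-2*x*(x - 1) + 1)*exp(-x^2)

Solve f'(x) = 0:
  f'(x) = (-4*x^2 + 4*x + 2)·exp(-x^2) and exp(-x^2) > 0 for every x, so f'(x) = 0 ⇔ -4*x^2 + 4*x + 2 = 0.
  Factor: -4*x^2 + 4*x + 2 = -2*(2*x^2 - 2*x - 1); 2*x^2 - 2*x - 1 = 0 has no rational roots; quadratic formula: x = (2 ± √12)/4.
  ⇒ x = 1/2 - sqrt(3)/2 ≈ -0.3660, 1/2 + sqrt(3)/2 ≈ 1.3660

f''(x) = 4*(2*x^2*(x - 1) - 3*x + 1)*exp(-x^2)
Second-derivative test at each critical point:
  f''(-0.3660) = 6.0595 > 0 → local minimum
  f''(1.3660) = -1.0721 < 0 → local maximum

Critical points: x = 1/2 - sqrt(3)/2 ≈ -0.3660 (local minimum); x = 1/2 + sqrt(3)/2 ≈ 1.3660 (local maximum)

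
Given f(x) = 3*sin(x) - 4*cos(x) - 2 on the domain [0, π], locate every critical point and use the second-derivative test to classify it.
f'(x) = 4*sin(x) + 3*cos(x)

Solve f'(x) = 0 on [0, π]:
  f'(x) = 0 ⇔ 3*cos(x) = -4*sin(x) ⇔ tan(x) = -3/4, i.e. x = arctan(-3/4) + nπ; keep the solutions lying in [0, π].
  ⇒ x = pi - atan(3/4) ≈ 2.4981

f''(x) = -3*sin(x) + 4*cos(x)
Second-derivative test at each critical point:
  f''(2.4981) = -5 < 0 → local maximum

Critical points: x = pi - atan(3/4) ≈ 2.4981 (local maximum)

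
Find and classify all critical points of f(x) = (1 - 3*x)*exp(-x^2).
f'(x) = (2*x*(3*x - 1) - 3)*exp(-x^2)

Solve f'(x) = 0:
  f'(x) = (6*x^2 - 2*x - 3)·exp(-x^2) and exp(-x^2) > 0 for every x, so f'(x) = 0 ⇔ 6*x^2 - 2*x - 3 = 0.
  6*x^2 - 2*x - 3 = 0 has no rational roots; quadratic formula: x = (2 ± √76)/12.
  ⇒ x = 1/6 - sqrt(19)/6 ≈ -0.5598, 1/6 + sqrt(19)/6 ≈ 0.8931

f''(x) = 2*(2*x^2*(1 - 3*x) + 9*x - 1)*exp(-x^2)
Second-derivative test at each critical point:
  f''(-0.5598) = -6.3724 < 0 → local maximum
  f''(0.8931) = 3.9261 > 0 → local minimum

Critical points: x = 1/6 - sqrt(19)/6 ≈ -0.5598 (local maximum); x = 1/6 + sqrt(19)/6 ≈ 0.8931 (local minimum)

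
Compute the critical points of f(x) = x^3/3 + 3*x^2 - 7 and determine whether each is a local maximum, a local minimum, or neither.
f'(x) = x*(x + 6)

Solve f'(x) = 0:
  Factor: x^2 + 6*x = x*(x + 6) = 0.
  ⇒ x = -6, 0

f''(x) = 2*x + 6
Second-derivative test at each critical point:
  f''(-6) = -6 < 0 → local maximum
  f''(0) = 6 > 0 → local minimum

Critical points: x = -6 (local maximum); x = 0 (local minimum)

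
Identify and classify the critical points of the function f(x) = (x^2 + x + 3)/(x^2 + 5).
f'(x) = (-x^2 + 4*x + 5)/(x^4 + 10*x^2 + 25)

Solve f'(x) = 0:
  f'(x) = -(x - 5)*(x + 1)/(x^2 + 5)^2; the denominator is positive wherever f is defined, so f'(x) = 0 ⇔ -x^2 + 4*x + 5 = 0.
  Factor: -x^2 + 4*x + 5 = -(x - 5)*(x + 1) = 0.
  ⇒ x = -1, 5

f''(x) = 2*(x^3 - 6*x^2 - 15*x + 10)/(x^6 + 15*x^4 + 75*x^2 + 125)
Second-derivative test at each critical point:
  f''(-1) = 1/6 > 0 → local minimum
  f''(5) = -1/150 < 0 → local maximum

Critical points: x = -1 (local minimum); x = 5 (local maximum)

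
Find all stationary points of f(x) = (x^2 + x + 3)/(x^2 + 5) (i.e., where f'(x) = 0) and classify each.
f'(x) = (-x^2 + 4*x + 5)/(x^4 + 10*x^2 + 25)

Solve f'(x) = 0:
  f'(x) = -(x - 5)*(x + 1)/(x^2 + 5)^2; the denominator is positive wherever f is defined, so f'(x) = 0 ⇔ -x^2 + 4*x + 5 = 0.
  Factor: -x^2 + 4*x + 5 = -(x - 5)*(x + 1) = 0.
  ⇒ x = -1, 5

f''(x) = 2*(x^3 - 6*x^2 - 15*x + 10)/(x^6 + 15*x^4 + 75*x^2 + 125)
Second-derivative test at each critical point:
  f''(-1) = 1/6 > 0 → local minimum
  f''(5) = -1/150 < 0 → local maximum

Critical points: x = -1 (local minimum); x = 5 (local maximum)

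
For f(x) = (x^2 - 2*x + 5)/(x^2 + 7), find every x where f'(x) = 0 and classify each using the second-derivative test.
f'(x) = 2*(x^2 + 2*x - 7)/(x^4 + 14*x^2 + 49)

Solve f'(x) = 0:
  f'(x) = 2*(x^2 + 2*x - 7)/(x^2 + 7)^2; the denominator is positive wherever f is defined, so f'(x) = 0 ⇔ 2*x^2 + 4*x - 14 = 0.
  Factor: 2*x^2 + 4*x - 14 = 2*(x^2 + 2*x - 7); x^2 + 2*x - 7 = 0 has no rational roots; quadratic formula: x = (-2 ± √32)/2.
  ⇒ x = -2*sqrt(2) - 1 ≈ -3.8284, -1 + 2*sqrt(2) ≈ 1.8284

f''(x) = 4*(-x^3 - 3*x^2 + 21*x + 7)/(x^6 + 21*x^4 + 147*x^2 + 343)
Second-derivative test at each critical point:
  f''(-3.8284) = -0.0241 < 0 → local maximum
  f''(1.8284) = 0.1058 > 0 → local minimum

Critical points: x = -2*sqrt(2) - 1 ≈ -3.8284 (local maximum); x = -1 + 2*sqrt(2) ≈ 1.8284 (local minimum)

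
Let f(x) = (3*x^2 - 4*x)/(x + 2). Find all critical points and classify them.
f'(x) = (3*x^2 + 12*x - 8)/(x^2 + 4*x + 4)

Solve f'(x) = 0:
  f'(x) = (3*x^2 + 12*x - 8)/(x + 2)^2; the denominator is positive wherever f is defined, so f'(x) = 0 ⇔ 3*x^2 + 12*x - 8 = 0.
  3*x^2 + 12*x - 8 = 0 has no rational roots; quadratic formula: x = (-12 ± √240)/6.
  ⇒ x = -2*sqrt(15)/3 - 2 ≈ -4.5820, -2 + 2*sqrt(15)/3 ≈ 0.5820

f''(x) = 40/(x^3 + 6*x^2 + 12*x + 8)
Second-derivative test at each critical point:
  f''(-4.5820) = -2.3238 < 0 → local maximum
  f''(0.5820) = 2.3238 > 0 → local minimum

Critical points: x = -2*sqrt(15)/3 - 2 ≈ -4.5820 (local maximum); x = -2 + 2*sqrt(15)/3 ≈ 0.5820 (local minimum)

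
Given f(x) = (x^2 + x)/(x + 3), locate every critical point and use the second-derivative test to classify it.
f'(x) = (x^2 + 6*x + 3)/(x^2 + 6*x + 9)

Solve f'(x) = 0:
  f'(x) = (x^2 + 6*x + 3)/(x + 3)^2; the denominator is positive wherever f is defined, so f'(x) = 0 ⇔ x^2 + 6*x + 3 = 0.
  x^2 + 6*x + 3 = 0 has no rational roots; quadratic formula: x = (-6 ± √24)/2.
  ⇒ x = -3 - sqrt(6) ≈ -5.4495, -3 + sqrt(6) ≈ -0.5505

f''(x) = 12/(x^3 + 9*x^2 + 27*x + 27)
Second-derivative test at each critical point:
  f''(-5.4495) = -0.8165 < 0 → local maximum
  f''(-0.5505) = 0.8165 > 0 → local minimum

Critical points: x = -3 - sqrt(6) ≈ -5.4495 (local maximum); x = -3 + sqrt(6) ≈ -0.5505 (local minimum)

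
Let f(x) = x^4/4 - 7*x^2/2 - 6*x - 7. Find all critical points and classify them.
f'(x) = x^3 - 7*x - 6

Solve f'(x) = 0:
  Factor: x^3 - 7*x - 6 = (x - 3)*(x + 1)*(x + 2) = 0.
  ⇒ x = -2, -1, 3

f''(x) = 3*x^2 - 7
Second-derivative test at each critical point:
  f''(-2) = 5 > 0 → local minimum
  f''(-1) = -4 < 0 → local maximum
  f''(3) = 20 > 0 → local minimum

Critical points: x = -2 (local minimum); x = -1 (local maximum); x = 3 (local minimum)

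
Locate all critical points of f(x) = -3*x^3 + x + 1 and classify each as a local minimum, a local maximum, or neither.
f'(x) = 1 - 9*x^2

Solve f'(x) = 0:
  Factor: 1 - 9*x^2 = -(3*x - 1)*(3*x + 1) = 0.
  ⇒ x = -1/3, 1/3

f''(x) = -18*x
Second-derivative test at each critical point:
  f''(-1/3) = 6 > 0 → local minimum
  f''(1/3) = -6 < 0 → local maximum

Critical points: x = -1/3 (local minimum); x = 1/3 (local maximum)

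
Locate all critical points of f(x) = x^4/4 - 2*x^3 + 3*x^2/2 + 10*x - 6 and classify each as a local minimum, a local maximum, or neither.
f'(x) = x^3 - 6*x^2 + 3*x + 10

Solve f'(x) = 0:
  Factor: x^3 - 6*x^2 + 3*x + 10 = (x - 5)*(x - 2)*(x + 1) = 0.
  ⇒ x = -1, 2, 5

f''(x) = 3*x^2 - 12*x + 3
Second-derivative test at each critical point:
  f''(-1) = 18 > 0 → local minimum
  f''(2) = -9 < 0 → local maximum
  f''(5) = 18 > 0 → local minimum

Critical points: x = -1 (local minimum); x = 2 (local maximum); x = 5 (local minimum)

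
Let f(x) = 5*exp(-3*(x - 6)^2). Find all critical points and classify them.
f'(x) = 30*(6 - x)*exp(-3*(x - 6)^2)

Solve f'(x) = 0:
  f'(x) = (180 - 30*x)·exp(-3*(x - 6)^2) and exp(-3*(x - 6)^2) > 0 for every x, so f'(x) = 0 ⇔ 180 - 30*x = 0.
  Factor: 180 - 30*x = -30*(x - 6) = 0.
  ⇒ x = 6

f''(x) = 30*(6*(x - 6)^2 - 1)*exp(-3*(x - 6)^2)
Second-derivative test at each critical point:
  f''(6) = -30 < 0 → local maximum

Critical points: x = 6 (local maximum)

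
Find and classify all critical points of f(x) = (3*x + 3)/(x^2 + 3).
f'(x) = 3*(x^2 - 2*x*(x + 1) + 3)/(x^2 + 3)^2

Solve f'(x) = 0:
  f'(x) = -3*(x - 1)*(x + 3)/(x^2 + 3)^2; the denominator is positive wherever f is defined, so f'(x) = 0 ⇔ -3*x^2 - 6*x + 9 = 0.
  Factor: -3*x^2 - 6*x + 9 = -3*(x - 1)*(x + 3) = 0.
  ⇒ x = -3, 1

f''(x) = 6*(4*x^2*(x + 1) - (3*x + 1)*(x^2 + 3))/(x^2 + 3)^3
Second-derivative test at each critical point:
  f''(-3) = 1/12 > 0 → local minimum
  f''(1) = -3/4 < 0 → local maximum

Critical points: x = -3 (local minimum); x = 1 (local maximum)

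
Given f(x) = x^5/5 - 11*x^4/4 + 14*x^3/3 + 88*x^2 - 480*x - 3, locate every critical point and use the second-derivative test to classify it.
f'(x) = x^4 - 11*x^3 + 14*x^2 + 176*x - 480

Solve f'(x) = 0:
  Factor: x^4 - 11*x^3 + 14*x^2 + 176*x - 480 = (x - 6)*(x - 5)*(x - 4)*(x + 4) = 0.
  ⇒ x = -4, 4, 5, 6

f''(x) = 4*x^3 - 33*x^2 + 28*x + 176
Second-derivative test at each critical point:
  f''(-4) = -720 < 0 → local maximum
  f''(4) = 16 > 0 → local minimum
  f''(5) = -9 < 0 → local maximum
  f''(6) = 20 > 0 → local minimum

Critical points: x = -4 (local maximum); x = 4 (local minimum); x = 5 (local maximum); x = 6 (local minimum)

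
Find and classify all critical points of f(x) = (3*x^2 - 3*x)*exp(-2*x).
f'(x) = 3*(-2*x^2 + 4*x - 1)*exp(-2*x)

Solve f'(x) = 0:
  f'(x) = (-6*x^2 + 12*x - 3)·exp(-2*x) and exp(-2*x) > 0 for every x, so f'(x) = 0 ⇔ -6*x^2 + 12*x - 3 = 0.
  Factor: -6*x^2 + 12*x - 3 = -3*(2*x^2 - 4*x + 1); 2*x^2 - 4*x + 1 = 0 has no rational roots; quadratic formula: x = (4 ± √8)/4.
  ⇒ x = 1 - sqrt(2)/2 ≈ 0.2929, sqrt(2)/2 + 1 ≈ 1.7071

f''(x) = 6*(2*x^2 - 6*x + 3)*exp(-2*x)
Second-derivative test at each critical point:
  f''(0.2929) = 4.7235 > 0 → local minimum
  f''(1.7071) = -0.2792 < 0 → local maximum

Critical points: x = 1 - sqrt(2)/2 ≈ 0.2929 (local minimum); x = sqrt(2)/2 + 1 ≈ 1.7071 (local maximum)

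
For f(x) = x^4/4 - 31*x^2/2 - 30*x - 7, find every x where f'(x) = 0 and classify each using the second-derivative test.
f'(x) = x^3 - 31*x - 30

Solve f'(x) = 0:
  Factor: x^3 - 31*x - 30 = (x - 6)*(x + 1)*(x + 5) = 0.
  ⇒ x = -5, -1, 6

f''(x) = 3*x^2 - 31
Second-derivative test at each critical point:
  f''(-5) = 44 > 0 → local minimum
  f''(-1) = -28 < 0 → local maximum
  f''(6) = 77 > 0 → local minimum

Critical points: x = -5 (local minimum); x = -1 (local maximum); x = 6 (local minimum)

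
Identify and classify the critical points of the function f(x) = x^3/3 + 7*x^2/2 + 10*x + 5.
f'(x) = x^2 + 7*x + 10

Solve f'(x) = 0:
  Factor: x^2 + 7*x + 10 = (x + 2)*(x + 5) = 0.
  ⇒ x = -5, -2

f''(x) = 2*x + 7
Second-derivative test at each critical point:
  f''(-5) = -3 < 0 → local maximum
  f''(-2) = 3 > 0 → local minimum

Critical points: x = -5 (local maximum); x = -2 (local minimum)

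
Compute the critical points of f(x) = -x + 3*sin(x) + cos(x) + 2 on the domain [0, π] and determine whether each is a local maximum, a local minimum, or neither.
f'(x) = -sin(x) + 3*cos(x) - 1

Solve f'(x) = 0 on [0, π]:
  f'(x) = 0 ⇔ -sin(x) + 3*cos(x) = 1. Write the left side as R·cos(x + φ) with R = √(3² + 1²) = sqrt(10), cos φ = 3*sqrt(10)/10, sin φ = sqrt(10)/10; then cos(x + φ) = sqrt(10)/10. Solve for x and keep the solutions lying in [0, π].
  ⇒ x = atan(4/3) ≈ 0.9273

f''(x) = -3*sin(x) - cos(x)
Second-derivative test at each critical point:
  f''(0.9273) = -3 < 0 → local maximum

Critical points: x = atan(4/3) ≈ 0.9273 (local maximum)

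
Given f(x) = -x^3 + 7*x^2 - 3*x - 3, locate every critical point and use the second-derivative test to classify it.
f'(x) = -3*x^2 + 14*x - 3

Solve f'(x) = 0:
  3*x^2 - 14*x + 3 = 0 has no rational roots; quadratic formula: x = (14 ± √160)/6.
  ⇒ x = 7/3 - 2*sqrt(10)/3 ≈ 0.2251, 2*sqrt(10)/3 + 7/3 ≈ 4.4415

f''(x) = 14 - 6*x
Second-derivative test at each critical point:
  f''(0.2251) = 12.6491 > 0 → local minimum
  f''(4.4415) = -12.6491 < 0 → local maximum

Critical points: x = 7/3 - 2*sqrt(10)/3 ≈ 0.2251 (local minimum); x = 2*sqrt(10)/3 + 7/3 ≈ 4.4415 (local maximum)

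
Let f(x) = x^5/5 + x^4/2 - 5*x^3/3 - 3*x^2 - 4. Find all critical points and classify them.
f'(x) = x*(x^3 + 2*x^2 - 5*x - 6)

Solve f'(x) = 0:
  Factor: x^4 + 2*x^3 - 5*x^2 - 6*x = x*(x - 2)*(x + 1)*(x + 3) = 0.
  ⇒ x = -3, -1, 0, 2

f''(x) = 4*x^3 + 6*x^2 - 10*x - 6
Second-derivative test at each critical point:
  f''(-3) = -30 < 0 → local maximum
  f''(-1) = 6 > 0 → local minimum
  f''(0) = -6 < 0 → local maximum
  f''(2) = 30 > 0 → local minimum

Critical points: x = -3 (local maximum); x = -1 (local minimum); x = 0 (local maximum); x = 2 (local minimum)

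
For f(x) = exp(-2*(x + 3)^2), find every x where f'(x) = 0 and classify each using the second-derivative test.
f'(x) = 4*(-x - 3)*exp(-2*(x + 3)^2)

Solve f'(x) = 0:
  f'(x) = (-4*x - 12)·exp(-2*(x + 3)^2) and exp(-2*(x + 3)^2) > 0 for every x, so f'(x) = 0 ⇔ -4*x - 12 = 0.
  Factor: -4*x - 12 = -4*(x + 3) = 0.
  ⇒ x = -3

f''(x) = 4*(4*(x + 3)^2 - 1)*exp(-2*(x + 3)^2)
Second-derivative test at each critical point:
  f''(-3) = -4 < 0 → local maximum

Critical points: x = -3 (local maximum)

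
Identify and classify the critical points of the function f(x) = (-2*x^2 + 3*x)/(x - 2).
f'(x) = 2*(-x^2 + 4*x - 3)/(x^2 - 4*x + 4)

Solve f'(x) = 0:
  f'(x) = -2*(x - 3)*(x - 1)/(x - 2)^2; the denominator is positive wherever f is defined, so f'(x) = 0 ⇔ -2*x^2 + 8*x - 6 = 0.
  Factor: -2*x^2 + 8*x - 6 = -2*(x - 3)*(x - 1) = 0.
  ⇒ x = 1, 3

f''(x) = -4/(x^3 - 6*x^2 + 12*x - 8)
Second-derivative test at each critical point:
  f''(1) = 4 > 0 → local minimum
  f''(3) = -4 < 0 → local maximum

Critical points: x = 1 (local minimum); x = 3 (local maximum)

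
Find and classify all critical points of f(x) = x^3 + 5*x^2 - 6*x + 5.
f'(x) = 3*x^2 + 10*x - 6

Solve f'(x) = 0:
  3*x^2 + 10*x - 6 = 0 has no rational roots; quadratic formula: x = (-10 ± √172)/6.
  ⇒ x = -sqrt(43)/3 - 5/3 ≈ -3.8525, -5/3 + sqrt(43)/3 ≈ 0.5191

f''(x) = 6*x + 10
Second-derivative test at each critical point:
  f''(-3.8525) = -13.1149 < 0 → local maximum
  f''(0.5191) = 13.1149 > 0 → local minimum

Critical points: x = -sqrt(43)/3 - 5/3 ≈ -3.8525 (local maximum); x = -5/3 + sqrt(43)/3 ≈ 0.5191 (local minimum)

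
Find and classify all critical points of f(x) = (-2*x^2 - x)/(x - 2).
f'(x) = 2*(-x^2 + 4*x + 1)/(x^2 - 4*x + 4)

Solve f'(x) = 0:
  f'(x) = -2*(x^2 - 4*x - 1)/(x - 2)^2; the denominator is positive wherever f is defined, so f'(x) = 0 ⇔ -2*x^2 + 8*x + 2 = 0.
  Factor: -2*x^2 + 8*x + 2 = -2*(x^2 - 4*x - 1); x^2 - 4*x - 1 = 0 has no rational roots; quadratic formula: x = (4 ± √20)/2.
  ⇒ x = 2 - sqrt(5) ≈ -0.2361, 2 + sqrt(5) ≈ 4.2361

f''(x) = -20/(x^3 - 6*x^2 + 12*x - 8)
Second-derivative test at each critical point:
  f''(-0.2361) = 1.7889 > 0 → local minimum
  f''(4.2361) = -1.7889 < 0 → local maximum

Critical points: x = 2 - sqrt(5) ≈ -0.2361 (local minimum); x = 2 + sqrt(5) ≈ 4.2361 (local maximum)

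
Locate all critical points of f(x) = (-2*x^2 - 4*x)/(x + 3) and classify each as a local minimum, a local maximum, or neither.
f'(x) = 2*(-x^2 - 6*x - 6)/(x^2 + 6*x + 9)

Solve f'(x) = 0:
  f'(x) = -2*(x^2 + 6*x + 6)/(x + 3)^2; the denominator is positive wherever f is defined, so f'(x) = 0 ⇔ -2*x^2 - 12*x - 12 = 0.
  Factor: -2*x^2 - 12*x - 12 = -2*(x^2 + 6*x + 6); x^2 + 6*x + 6 = 0 has no rational roots; quadratic formula: x = (-6 ± √12)/2.
  ⇒ x = -3 - sqrt(3) ≈ -4.7321, -3 + sqrt(3) ≈ -1.2679

f''(x) = -12/(x^3 + 9*x^2 + 27*x + 27)
Second-derivative test at each critical point:
  f''(-4.7321) = 2.3094 > 0 → local minimum
  f''(-1.2679) = -2.3094 < 0 → local maximum

Critical points: x = -3 - sqrt(3) ≈ -4.7321 (local minimum); x = -3 + sqrt(3) ≈ -1.2679 (local maximum)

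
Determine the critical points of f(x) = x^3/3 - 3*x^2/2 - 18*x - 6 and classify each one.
f'(x) = x^2 - 3*x - 18

Solve f'(x) = 0:
  Factor: x^2 - 3*x - 18 = (x - 6)*(x + 3) = 0.
  ⇒ x = -3, 6

f''(x) = 2*x - 3
Second-derivative test at each critical point:
  f''(-3) = -9 < 0 → local maximum
  f''(6) = 9 > 0 → local minimum

Critical points: x = -3 (local maximum); x = 6 (local minimum)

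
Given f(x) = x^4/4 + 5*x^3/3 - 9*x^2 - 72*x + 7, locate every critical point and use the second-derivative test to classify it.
f'(x) = x^3 + 5*x^2 - 18*x - 72

Solve f'(x) = 0:
  Factor: x^3 + 5*x^2 - 18*x - 72 = (x - 4)*(x + 3)*(x + 6) = 0.
  ⇒ x = -6, -3, 4

f''(x) = 3*x^2 + 10*x - 18
Second-derivative test at each critical point:
  f''(-6) = 30 > 0 → local minimum
  f''(-3) = -21 < 0 → local maximum
  f''(4) = 70 > 0 → local minimum

Critical points: x = -6 (local minimum); x = -3 (local maximum); x = 4 (local minimum)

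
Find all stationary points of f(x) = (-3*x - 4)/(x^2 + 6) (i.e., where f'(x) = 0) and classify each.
f'(x) = (3*x^2 + 8*x - 18)/(x^4 + 12*x^2 + 36)

Solve f'(x) = 0:
  f'(x) = (3*x^2 + 8*x - 18)/(x^2 + 6)^2; the denominator is positive wherever f is defined, so f'(x) = 0 ⇔ 3*x^2 + 8*x - 18 = 0.
  3*x^2 + 8*x - 18 = 0 has no rational roots; quadratic formula: x = (-8 ± √280)/6.
  ⇒ x = -sqrt(70)/3 - 4/3 ≈ -4.1222, -4/3 + sqrt(70)/3 ≈ 1.4555

f''(x) = 2*(-4*x^2*(3*x + 4) + (9*x + 4)*(x^2 + 6))/(x^2 + 6)^3
Second-derivative test at each critical point:
  f''(-4.1222) = -0.0317 < 0 → local maximum
  f''(1.4555) = 0.2539 > 0 → local minimum

Critical points: x = -sqrt(70)/3 - 4/3 ≈ -4.1222 (local maximum); x = -4/3 + sqrt(70)/3 ≈ 1.4555 (local minimum)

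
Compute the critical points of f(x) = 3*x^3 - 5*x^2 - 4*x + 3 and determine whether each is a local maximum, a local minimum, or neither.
f'(x) = 9*x^2 - 10*x - 4

Solve f'(x) = 0:
  9*x^2 - 10*x - 4 = 0 has no rational roots; quadratic formula: x = (10 ± √244)/18.
  ⇒ x = 5/9 - sqrt(61)/9 ≈ -0.3122, 5/9 + sqrt(61)/9 ≈ 1.4234

f''(x) = 18*x - 10
Second-derivative test at each critical point:
  f''(-0.3122) = -15.6205 < 0 → local maximum
  f''(1.4234) = 15.6205 > 0 → local minimum

Critical points: x = 5/9 - sqrt(61)/9 ≈ -0.3122 (local maximum); x = 5/9 + sqrt(61)/9 ≈ 1.4234 (local minimum)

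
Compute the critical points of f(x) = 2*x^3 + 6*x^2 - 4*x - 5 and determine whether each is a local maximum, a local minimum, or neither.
f'(x) = 6*x^2 + 12*x - 4

Solve f'(x) = 0:
  Factor: 6*x^2 + 12*x - 4 = 2*(3*x^2 + 6*x - 2); 3*x^2 + 6*x - 2 = 0 has no rational roots; quadratic formula: x = (-6 ± √60)/6.
  ⇒ x = -sqrt(15)/3 - 1 ≈ -2.2910, -1 + sqrt(15)/3 ≈ 0.2910

f''(x) = 12*x + 12
Second-derivative test at each critical point:
  f''(-2.2910) = -15.4919 < 0 → local maximum
  f''(0.2910) = 15.4919 > 0 → local minimum

Critical points: x = -sqrt(15)/3 - 1 ≈ -2.2910 (local maximum); x = -1 + sqrt(15)/3 ≈ 0.2910 (local minimum)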